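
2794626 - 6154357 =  - 3359731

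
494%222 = 50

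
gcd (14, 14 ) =14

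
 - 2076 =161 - 2237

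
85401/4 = 21350 + 1/4 = 21350.25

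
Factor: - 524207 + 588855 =2^3* 8081^1 = 64648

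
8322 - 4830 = 3492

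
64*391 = 25024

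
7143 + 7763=14906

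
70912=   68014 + 2898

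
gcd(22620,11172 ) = 12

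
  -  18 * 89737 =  - 1615266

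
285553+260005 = 545558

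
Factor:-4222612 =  - 2^2*73^1*14461^1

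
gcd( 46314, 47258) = 2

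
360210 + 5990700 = 6350910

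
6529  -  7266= - 737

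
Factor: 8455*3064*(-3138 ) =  - 81293404560 = - 2^4*3^1*5^1*19^1*89^1 * 383^1*523^1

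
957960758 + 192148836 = 1150109594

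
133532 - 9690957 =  - 9557425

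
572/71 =572/71 =8.06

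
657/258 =219/86 =2.55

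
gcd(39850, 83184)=2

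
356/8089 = 356/8089 =0.04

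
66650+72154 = 138804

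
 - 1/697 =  - 1/697 = - 0.00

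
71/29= 71/29 = 2.45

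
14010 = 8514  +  5496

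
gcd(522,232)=58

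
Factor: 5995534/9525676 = 2997767/4762838 = 2^( - 1 )*1151^( - 1)*2069^( - 1)*2997767^1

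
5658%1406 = 34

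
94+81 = 175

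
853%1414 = 853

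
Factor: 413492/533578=334/431 = 2^1*167^1*431^( - 1)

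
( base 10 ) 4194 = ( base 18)CH0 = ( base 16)1062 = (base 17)E8C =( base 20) A9E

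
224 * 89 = 19936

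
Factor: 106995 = 3^1*5^1 * 7^1*1019^1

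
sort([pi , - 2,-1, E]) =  [-2,- 1 , E,pi ] 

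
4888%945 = 163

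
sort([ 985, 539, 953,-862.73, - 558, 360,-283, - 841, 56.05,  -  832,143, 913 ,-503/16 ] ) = [-862.73, -841 , - 832, - 558 , - 283,  -  503/16, 56.05, 143, 360,539, 913 , 953, 985]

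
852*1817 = 1548084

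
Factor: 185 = 5^1*37^1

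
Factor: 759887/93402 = 2^( - 1 ) * 3^( - 2)*29^1*5189^(-1 )*26203^1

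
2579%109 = 72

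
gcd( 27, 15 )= 3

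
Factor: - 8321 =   -  53^1 * 157^1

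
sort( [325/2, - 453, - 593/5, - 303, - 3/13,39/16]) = [ - 453, - 303, - 593/5, - 3/13, 39/16,  325/2]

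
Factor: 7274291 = 7274291^1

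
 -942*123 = -115866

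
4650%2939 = 1711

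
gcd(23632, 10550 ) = 422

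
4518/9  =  502 = 502.00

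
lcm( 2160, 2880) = 8640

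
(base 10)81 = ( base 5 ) 311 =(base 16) 51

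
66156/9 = 22052/3 = 7350.67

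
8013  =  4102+3911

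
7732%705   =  682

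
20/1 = 20=20.00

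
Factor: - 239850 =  - 2^1*3^2*5^2*13^1*41^1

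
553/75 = 553/75  =  7.37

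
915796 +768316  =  1684112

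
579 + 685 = 1264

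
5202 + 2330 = 7532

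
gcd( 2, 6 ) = 2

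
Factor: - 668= -2^2*167^1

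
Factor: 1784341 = 13^1*29^1*4733^1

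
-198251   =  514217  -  712468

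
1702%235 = 57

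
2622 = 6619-3997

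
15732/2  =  7866  =  7866.00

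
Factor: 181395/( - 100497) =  - 3^1*  5^1 * 29^1*241^( - 1) = - 435/241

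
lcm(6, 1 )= 6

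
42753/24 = 14251/8 =1781.38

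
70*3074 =215180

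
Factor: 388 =2^2*97^1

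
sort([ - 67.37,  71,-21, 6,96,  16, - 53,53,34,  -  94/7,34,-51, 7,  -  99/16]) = [-67.37,-53,-51, - 21, - 94/7, - 99/16,6, 7 , 16,34,34 , 53,71,96]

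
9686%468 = 326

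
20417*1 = 20417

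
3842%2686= 1156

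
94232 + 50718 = 144950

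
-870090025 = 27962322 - 898052347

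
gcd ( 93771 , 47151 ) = 9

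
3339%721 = 455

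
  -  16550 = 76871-93421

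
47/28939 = 47/28939=0.00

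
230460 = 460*501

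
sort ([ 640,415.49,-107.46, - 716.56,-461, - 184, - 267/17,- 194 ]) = [ - 716.56,  -  461, - 194, - 184,-107.46, - 267/17 , 415.49,640]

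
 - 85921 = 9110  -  95031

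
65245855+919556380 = 984802235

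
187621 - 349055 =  - 161434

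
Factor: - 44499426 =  - 2^1*3^1*7416571^1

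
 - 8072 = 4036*( - 2)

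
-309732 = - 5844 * 53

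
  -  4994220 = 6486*( - 770) 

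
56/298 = 28/149 = 0.19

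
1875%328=235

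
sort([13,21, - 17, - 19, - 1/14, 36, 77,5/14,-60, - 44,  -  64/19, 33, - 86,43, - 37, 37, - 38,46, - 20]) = [ - 86, - 60 , - 44, - 38, - 37 ,-20, - 19,-17, - 64/19 , - 1/14,5/14, 13,21,33,36, 37, 43,46 , 77]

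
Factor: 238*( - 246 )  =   - 2^2*3^1*7^1*17^1*41^1 = - 58548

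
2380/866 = 1190/433= 2.75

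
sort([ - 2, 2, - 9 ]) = [ - 9, - 2, 2] 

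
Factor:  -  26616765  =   - 3^1*5^1*7^1*253493^1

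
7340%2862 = 1616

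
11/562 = 11/562 = 0.02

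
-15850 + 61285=45435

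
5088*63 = 320544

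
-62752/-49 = 1280 + 32/49 = 1280.65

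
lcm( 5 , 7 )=35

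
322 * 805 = 259210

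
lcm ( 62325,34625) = 311625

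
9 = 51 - 42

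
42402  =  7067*6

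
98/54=49/27 = 1.81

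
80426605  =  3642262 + 76784343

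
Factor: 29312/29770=64/65 = 2^6*5^( - 1)*13^( - 1 ) 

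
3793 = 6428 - 2635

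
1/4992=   1/4992=0.00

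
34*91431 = 3108654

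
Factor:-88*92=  - 2^5*  11^1 * 23^1 = - 8096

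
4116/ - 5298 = - 686/883 = - 0.78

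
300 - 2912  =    -  2612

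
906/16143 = 302/5381   =  0.06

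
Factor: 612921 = 3^1*19^1*10753^1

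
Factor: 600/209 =2^3 * 3^1*5^2*11^( - 1 )*19^( - 1) 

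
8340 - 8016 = 324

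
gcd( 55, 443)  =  1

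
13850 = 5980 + 7870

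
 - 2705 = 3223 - 5928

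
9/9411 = 3/3137 = 0.00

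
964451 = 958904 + 5547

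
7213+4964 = 12177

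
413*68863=28440419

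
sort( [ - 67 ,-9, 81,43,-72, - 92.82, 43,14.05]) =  [ -92.82 , - 72,-67, - 9,14.05, 43, 43, 81] 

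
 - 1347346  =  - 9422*143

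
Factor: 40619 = 151^1 *269^1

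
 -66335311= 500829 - 66836140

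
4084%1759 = 566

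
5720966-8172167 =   -  2451201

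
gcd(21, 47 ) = 1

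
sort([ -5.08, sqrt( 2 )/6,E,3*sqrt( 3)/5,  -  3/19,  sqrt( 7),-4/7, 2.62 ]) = [ - 5.08 ,-4/7,-3/19,sqrt( 2)/6,3*sqrt( 3) /5 , 2.62, sqrt( 7), E]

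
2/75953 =2/75953=0.00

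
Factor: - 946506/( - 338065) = 2^1 * 3^1 * 5^( - 1 )*7^( - 1) *11^1*13^( - 1 )*743^( - 1) * 14341^1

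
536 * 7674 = 4113264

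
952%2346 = 952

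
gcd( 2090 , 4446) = 38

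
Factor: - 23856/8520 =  - 2^1*5^(  -  1 )  *7^1 = - 14/5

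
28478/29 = 982 = 982.00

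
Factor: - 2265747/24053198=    - 2^( -1) * 3^1*11^1*13^ (- 1)*17^( - 1)*54419^ ( - 1)*68659^1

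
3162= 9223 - 6061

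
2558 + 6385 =8943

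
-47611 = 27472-75083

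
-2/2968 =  - 1/1484 = - 0.00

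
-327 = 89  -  416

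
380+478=858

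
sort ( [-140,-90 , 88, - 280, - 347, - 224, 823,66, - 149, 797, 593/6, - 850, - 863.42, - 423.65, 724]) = [-863.42,-850, -423.65,-347, - 280, - 224, - 149, - 140,-90, 66 , 88,593/6,724,797, 823 ]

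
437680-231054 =206626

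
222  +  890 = 1112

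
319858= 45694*7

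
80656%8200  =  6856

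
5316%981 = 411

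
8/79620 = 2/19905 = 0.00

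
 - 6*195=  - 1170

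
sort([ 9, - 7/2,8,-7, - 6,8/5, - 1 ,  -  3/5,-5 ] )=[ - 7, - 6,-5, - 7/2, - 1, -3/5,8/5,8,  9]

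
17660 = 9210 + 8450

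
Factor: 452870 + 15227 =468097 = 7^2 * 41^1*233^1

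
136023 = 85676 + 50347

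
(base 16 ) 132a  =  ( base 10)4906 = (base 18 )F2A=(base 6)34414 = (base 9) 6651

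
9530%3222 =3086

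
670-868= - 198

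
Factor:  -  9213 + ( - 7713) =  - 16926 = - 2^1*3^1*7^1*13^1*31^1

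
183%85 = 13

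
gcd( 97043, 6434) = 1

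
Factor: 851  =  23^1*37^1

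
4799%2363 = 73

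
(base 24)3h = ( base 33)2n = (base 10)89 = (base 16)59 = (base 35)2j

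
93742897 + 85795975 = 179538872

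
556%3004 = 556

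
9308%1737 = 623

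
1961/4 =490 + 1/4 = 490.25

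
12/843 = 4/281 = 0.01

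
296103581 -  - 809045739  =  1105149320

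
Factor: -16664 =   -  2^3*2083^1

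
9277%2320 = 2317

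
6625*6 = 39750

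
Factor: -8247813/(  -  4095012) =2^( - 2)*7^1 * 23^( - 1)*37^( - 1 )*97^1*401^ (- 1 )*4049^1 = 2749271/1365004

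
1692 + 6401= 8093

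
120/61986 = 20/10331=0.00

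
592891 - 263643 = 329248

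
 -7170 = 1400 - 8570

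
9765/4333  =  2 + 157/619 = 2.25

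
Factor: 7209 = 3^4*89^1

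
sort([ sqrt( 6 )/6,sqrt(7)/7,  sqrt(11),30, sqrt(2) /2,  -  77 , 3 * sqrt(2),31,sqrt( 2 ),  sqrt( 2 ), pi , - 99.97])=[  -  99.97, - 77,sqrt( 7) /7,sqrt( 6)/6, sqrt (2) /2,sqrt( 2),sqrt( 2 ),  pi,  sqrt( 11),3*sqrt(2),  30,31] 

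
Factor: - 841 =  -29^2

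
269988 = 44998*6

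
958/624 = 1 + 167/312 = 1.54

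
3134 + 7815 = 10949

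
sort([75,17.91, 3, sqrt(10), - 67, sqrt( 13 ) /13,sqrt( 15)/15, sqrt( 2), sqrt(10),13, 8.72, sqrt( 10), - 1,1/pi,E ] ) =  [-67,-1, sqrt( 15)/15, sqrt ( 13)/13,1/pi , sqrt(2 ), E,3,sqrt(10 ), sqrt(10),sqrt(10 ), 8.72, 13, 17.91, 75 ]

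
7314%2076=1086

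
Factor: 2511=3^4*31^1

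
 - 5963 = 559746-565709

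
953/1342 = 953/1342= 0.71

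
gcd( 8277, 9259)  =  1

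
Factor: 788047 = 13^2*4663^1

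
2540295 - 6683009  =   - 4142714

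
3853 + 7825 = 11678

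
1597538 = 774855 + 822683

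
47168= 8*5896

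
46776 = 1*46776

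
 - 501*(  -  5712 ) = 2861712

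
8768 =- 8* ( - 1096)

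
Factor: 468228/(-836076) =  - 39019/69673 = - 19^ ( - 2 )*193^( - 1)*39019^1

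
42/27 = 1  +  5/9= 1.56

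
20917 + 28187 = 49104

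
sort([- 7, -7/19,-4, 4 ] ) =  [ - 7, - 4, - 7/19,  4] 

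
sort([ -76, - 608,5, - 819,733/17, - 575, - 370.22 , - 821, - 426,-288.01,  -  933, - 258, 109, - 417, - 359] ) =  [ - 933, - 821, - 819 ,- 608, - 575, - 426, - 417,-370.22, - 359,-288.01, - 258, - 76,  5 , 733/17  ,  109 ] 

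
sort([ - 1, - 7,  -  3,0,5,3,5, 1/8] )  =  [ - 7, - 3, - 1,0, 1/8,3,5,5]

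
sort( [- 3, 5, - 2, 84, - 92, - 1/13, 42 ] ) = [ - 92, - 3, - 2,-1/13,5,42, 84]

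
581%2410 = 581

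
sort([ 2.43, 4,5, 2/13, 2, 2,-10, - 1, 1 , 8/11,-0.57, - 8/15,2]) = [ - 10, - 1, - 0.57,-8/15,  2/13, 8/11,  1, 2, 2,2 , 2.43, 4,5]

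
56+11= 67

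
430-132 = 298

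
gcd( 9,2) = 1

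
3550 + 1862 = 5412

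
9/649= 9/649  =  0.01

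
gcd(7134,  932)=2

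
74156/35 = 74156/35=2118.74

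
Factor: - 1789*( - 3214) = 5749846  =  2^1*1607^1*1789^1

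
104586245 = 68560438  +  36025807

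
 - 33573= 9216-42789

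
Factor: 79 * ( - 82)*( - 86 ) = 2^2*41^1*43^1 * 79^1 = 557108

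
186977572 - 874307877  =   - 687330305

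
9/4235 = 9/4235= 0.00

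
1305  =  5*261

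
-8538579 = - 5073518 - 3465061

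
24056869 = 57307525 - 33250656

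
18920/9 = 18920/9 = 2102.22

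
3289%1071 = 76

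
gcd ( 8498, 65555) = 7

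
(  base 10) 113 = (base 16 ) 71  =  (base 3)11012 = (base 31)3K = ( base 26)49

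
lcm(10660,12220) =501020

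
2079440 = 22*94520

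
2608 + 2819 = 5427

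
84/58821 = 4/2801 = 0.00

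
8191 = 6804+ 1387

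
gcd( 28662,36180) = 6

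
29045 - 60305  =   - 31260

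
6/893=6/893  =  0.01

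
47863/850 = 56 + 263/850  =  56.31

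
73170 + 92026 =165196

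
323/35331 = 323/35331 = 0.01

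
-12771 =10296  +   - 23067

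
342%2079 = 342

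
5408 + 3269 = 8677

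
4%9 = 4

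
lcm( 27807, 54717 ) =1696227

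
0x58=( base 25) 3d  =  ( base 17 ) 53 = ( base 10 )88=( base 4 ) 1120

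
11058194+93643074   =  104701268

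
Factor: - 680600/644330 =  - 68060/64433 = - 2^2*5^1* 41^1*83^1*64433^( - 1)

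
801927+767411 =1569338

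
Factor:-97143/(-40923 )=32381/13641 = 3^( - 1)*4547^( - 1 )*32381^1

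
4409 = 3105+1304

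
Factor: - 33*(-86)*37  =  105006= 2^1*3^1*11^1*37^1*43^1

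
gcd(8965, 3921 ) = 1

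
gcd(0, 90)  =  90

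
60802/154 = 394 + 9/11 = 394.82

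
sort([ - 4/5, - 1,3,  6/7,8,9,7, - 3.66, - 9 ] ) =[ - 9, - 3.66, - 1, -4/5,6/7, 3 , 7,8,9 ] 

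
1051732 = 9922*106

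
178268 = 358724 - 180456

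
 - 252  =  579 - 831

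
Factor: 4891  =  67^1 * 73^1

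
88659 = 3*29553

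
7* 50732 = 355124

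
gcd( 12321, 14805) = 9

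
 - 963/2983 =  - 963/2983=- 0.32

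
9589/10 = 9589/10 = 958.90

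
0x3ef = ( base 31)11f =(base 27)1a8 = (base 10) 1007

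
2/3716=1/1858= 0.00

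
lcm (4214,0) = 0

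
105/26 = 4 + 1/26 = 4.04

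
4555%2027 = 501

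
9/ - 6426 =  - 1/714 = - 0.00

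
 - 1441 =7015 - 8456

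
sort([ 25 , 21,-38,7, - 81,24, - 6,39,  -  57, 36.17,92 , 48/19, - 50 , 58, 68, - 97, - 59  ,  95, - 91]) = [ - 97, - 91, - 81 ,-59, - 57,-50, - 38, - 6, 48/19,7,21, 24 , 25,36.17, 39 , 58, 68, 92, 95]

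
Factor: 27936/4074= 48/7=2^4*3^1*7^(-1 )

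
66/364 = 33/182 = 0.18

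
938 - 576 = 362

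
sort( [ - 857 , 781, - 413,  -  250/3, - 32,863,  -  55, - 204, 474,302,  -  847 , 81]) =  [ - 857, - 847, - 413, - 204 , - 250/3,- 55, - 32 , 81,302,  474,  781,863]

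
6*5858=35148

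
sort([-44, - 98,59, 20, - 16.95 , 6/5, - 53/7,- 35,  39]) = [-98, - 44, - 35 , - 16.95 ,  -  53/7, 6/5, 20, 39 , 59] 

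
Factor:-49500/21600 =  - 2^ (-3 )*3^(-1 )*5^1 * 11^1 = - 55/24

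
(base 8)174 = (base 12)a4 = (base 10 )124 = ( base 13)97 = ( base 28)4c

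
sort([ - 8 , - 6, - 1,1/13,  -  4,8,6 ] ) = [  -  8,- 6, - 4, - 1,1/13 , 6,8 ]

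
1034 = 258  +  776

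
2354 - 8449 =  - 6095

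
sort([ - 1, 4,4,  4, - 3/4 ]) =[ - 1, - 3/4,4, 4 , 4 ] 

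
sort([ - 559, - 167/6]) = [ - 559, - 167/6 ]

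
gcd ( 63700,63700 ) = 63700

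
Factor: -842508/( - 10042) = 2^1 * 3^3*29^1* 269^1*5021^(-1 ) = 421254/5021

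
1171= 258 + 913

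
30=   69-39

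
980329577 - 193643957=786685620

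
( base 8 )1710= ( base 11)800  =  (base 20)288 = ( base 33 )tb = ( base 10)968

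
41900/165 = 253 + 31/33 = 253.94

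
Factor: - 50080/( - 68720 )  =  626/859 = 2^1 * 313^1 * 859^( - 1)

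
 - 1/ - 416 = 1/416=0.00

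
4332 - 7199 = - 2867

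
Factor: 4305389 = 11^1*391399^1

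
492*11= 5412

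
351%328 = 23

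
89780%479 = 207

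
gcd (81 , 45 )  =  9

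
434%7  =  0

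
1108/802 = 554/401 = 1.38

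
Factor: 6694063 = 179^1*37397^1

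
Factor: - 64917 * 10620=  - 2^2*3^4*5^1*59^1 * 7213^1 =- 689418540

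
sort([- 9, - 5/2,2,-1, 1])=[-9,-5/2,-1, 1, 2 ] 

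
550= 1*550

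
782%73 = 52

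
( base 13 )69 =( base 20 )47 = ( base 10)87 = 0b1010111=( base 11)7A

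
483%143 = 54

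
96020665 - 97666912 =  - 1646247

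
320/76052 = 80/19013 = 0.00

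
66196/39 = 5092/3 = 1697.33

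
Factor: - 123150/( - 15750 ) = 3^( - 1)*5^(  -  1)*7^(  -  1 )*821^1=   821/105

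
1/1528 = 1/1528 = 0.00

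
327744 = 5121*64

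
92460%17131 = 6805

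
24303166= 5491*4426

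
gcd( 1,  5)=1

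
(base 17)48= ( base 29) 2I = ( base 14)56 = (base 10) 76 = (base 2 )1001100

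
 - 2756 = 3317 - 6073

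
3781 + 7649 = 11430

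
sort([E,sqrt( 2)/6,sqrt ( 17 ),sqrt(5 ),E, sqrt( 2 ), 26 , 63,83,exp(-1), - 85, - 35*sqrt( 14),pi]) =[ - 35*sqrt(14 ) ,-85, sqrt( 2 )/6,exp(-1 ),sqrt(2),sqrt(5 ), E, E,pi, sqrt( 17),  26,63, 83 ]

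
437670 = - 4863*( - 90)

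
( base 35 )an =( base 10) 373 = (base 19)10c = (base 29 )cp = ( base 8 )565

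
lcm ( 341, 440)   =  13640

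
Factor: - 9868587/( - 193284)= 2^( - 2 )*3^(-1)*7^( - 1)*13^(-1)*23^1*59^ (-1 ) *89^1*1607^1 = 3289529/64428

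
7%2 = 1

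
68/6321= 68/6321   =  0.01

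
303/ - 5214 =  - 1 + 1637/1738 = - 0.06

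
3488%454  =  310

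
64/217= 64/217= 0.29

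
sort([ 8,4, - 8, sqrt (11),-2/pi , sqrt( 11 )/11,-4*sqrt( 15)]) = [ - 4*sqrt( 15 ), - 8, - 2/pi, sqrt( 11 ) /11 , sqrt (11 ),4,8 ]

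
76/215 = 76/215 =0.35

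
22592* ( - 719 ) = - 16243648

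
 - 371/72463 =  - 371/72463 =-0.01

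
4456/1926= 2 + 302/963 = 2.31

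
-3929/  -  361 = 3929/361 = 10.88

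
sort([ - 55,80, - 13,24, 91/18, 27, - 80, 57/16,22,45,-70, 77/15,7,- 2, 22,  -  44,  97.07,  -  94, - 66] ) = [ - 94,- 80, - 70,- 66 , - 55, - 44, - 13, - 2,57/16,91/18,77/15, 7,22,22,24,27,45,80,97.07 ]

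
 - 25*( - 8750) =218750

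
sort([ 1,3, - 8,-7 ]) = [-8,-7, 1, 3 ]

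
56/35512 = 7/4439  =  0.00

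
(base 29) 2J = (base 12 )65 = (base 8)115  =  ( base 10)77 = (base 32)2d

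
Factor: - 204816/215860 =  - 204/215 = - 2^2*3^1 * 5^(- 1)*17^1*43^(-1 ) 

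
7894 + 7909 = 15803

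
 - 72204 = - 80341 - - 8137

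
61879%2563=367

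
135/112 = 1 + 23/112 = 1.21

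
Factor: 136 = 2^3*17^1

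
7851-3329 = 4522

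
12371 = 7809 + 4562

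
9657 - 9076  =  581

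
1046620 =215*4868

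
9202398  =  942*9769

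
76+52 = 128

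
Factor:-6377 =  - 7^1*911^1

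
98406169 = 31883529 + 66522640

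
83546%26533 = 3947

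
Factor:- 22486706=-2^1* 11^1 * 1022123^1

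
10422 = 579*18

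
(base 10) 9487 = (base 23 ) hlb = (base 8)22417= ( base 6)111531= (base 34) 871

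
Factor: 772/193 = 4 = 2^2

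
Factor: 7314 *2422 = 2^2*3^1*7^1* 23^1*53^1*173^1 = 17714508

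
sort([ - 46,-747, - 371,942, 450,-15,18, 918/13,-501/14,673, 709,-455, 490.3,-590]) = [ - 747, - 590,-455, - 371 ,-46, - 501/14,-15,18, 918/13, 450,490.3,673,  709,  942]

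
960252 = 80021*12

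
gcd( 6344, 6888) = 8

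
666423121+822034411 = 1488457532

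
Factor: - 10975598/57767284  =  -2^( - 1 )*5487799^1*14441821^( - 1) = -5487799/28883642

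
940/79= 11 + 71/79=11.90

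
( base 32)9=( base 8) 11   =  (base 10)9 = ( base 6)13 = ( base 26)9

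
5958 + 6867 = 12825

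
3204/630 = 178/35 = 5.09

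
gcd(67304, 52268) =716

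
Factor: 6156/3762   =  2^1*3^2*11^( - 1) = 18/11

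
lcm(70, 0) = 0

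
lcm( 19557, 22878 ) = 1212534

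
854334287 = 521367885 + 332966402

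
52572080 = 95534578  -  42962498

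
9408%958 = 786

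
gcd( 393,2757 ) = 3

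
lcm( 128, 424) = 6784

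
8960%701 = 548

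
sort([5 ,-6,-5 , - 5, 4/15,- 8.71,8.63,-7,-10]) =[ - 10 ,-8.71,-7, - 6, - 5,-5,  4/15,5, 8.63 ]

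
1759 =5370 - 3611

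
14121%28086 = 14121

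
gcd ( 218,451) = 1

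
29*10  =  290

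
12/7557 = 4/2519 = 0.00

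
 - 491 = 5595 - 6086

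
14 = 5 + 9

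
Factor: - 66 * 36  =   - 2^3* 3^3 * 11^1=- 2376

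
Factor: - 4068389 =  - 13^1*17^1*41^1 *449^1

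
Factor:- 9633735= - 3^7*5^1*881^1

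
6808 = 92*74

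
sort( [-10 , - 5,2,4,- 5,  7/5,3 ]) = [ - 10, - 5,  -  5, 7/5, 2, 3,4 ] 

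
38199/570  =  12733/190 =67.02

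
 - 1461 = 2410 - 3871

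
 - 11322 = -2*5661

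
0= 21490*0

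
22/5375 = 22/5375=0.00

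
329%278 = 51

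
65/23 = 2 + 19/23 = 2.83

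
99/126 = 11/14 = 0.79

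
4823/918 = 5 + 233/918 = 5.25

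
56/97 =56/97 = 0.58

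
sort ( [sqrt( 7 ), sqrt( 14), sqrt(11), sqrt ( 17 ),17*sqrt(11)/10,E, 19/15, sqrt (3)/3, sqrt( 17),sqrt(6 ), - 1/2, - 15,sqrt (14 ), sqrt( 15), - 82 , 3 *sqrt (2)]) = [ - 82,-15, - 1/2, sqrt( 3 ) /3,19/15,sqrt( 6), sqrt(7), E, sqrt( 11),sqrt (14) , sqrt( 14 ),sqrt(15),sqrt( 17),sqrt ( 17 ), 3* sqrt ( 2 ), 17 * sqrt (11) /10]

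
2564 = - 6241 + 8805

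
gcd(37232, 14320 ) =2864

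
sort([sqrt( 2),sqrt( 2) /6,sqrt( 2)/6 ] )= [ sqrt( 2) /6,  sqrt( 2)/6, sqrt(2)]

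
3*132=396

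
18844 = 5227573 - 5208729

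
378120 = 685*552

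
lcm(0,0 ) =0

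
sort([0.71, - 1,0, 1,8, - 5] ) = [ - 5, - 1,0, 0.71, 1, 8]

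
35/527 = 35/527 = 0.07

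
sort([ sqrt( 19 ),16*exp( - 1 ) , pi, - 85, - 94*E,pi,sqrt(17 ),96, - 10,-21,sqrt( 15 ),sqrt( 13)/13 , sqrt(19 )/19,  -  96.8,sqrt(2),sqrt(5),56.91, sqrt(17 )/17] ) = [-94*E , - 96.8,-85, - 21, - 10,sqrt( 19) /19, sqrt( 17 ) /17, sqrt( 13 )/13,sqrt( 2 ),sqrt(5), pi,pi, sqrt( 15),sqrt( 17),sqrt( 19), 16 *exp( - 1),56.91 , 96]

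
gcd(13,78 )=13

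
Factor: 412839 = 3^2  *  7^1*6553^1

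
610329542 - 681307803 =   -  70978261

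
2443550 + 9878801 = 12322351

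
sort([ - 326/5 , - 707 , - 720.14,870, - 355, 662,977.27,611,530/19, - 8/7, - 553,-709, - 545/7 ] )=[ - 720.14,- 709, - 707 , - 553, - 355, -545/7, - 326/5, - 8/7,530/19,611,  662, 870, 977.27 ] 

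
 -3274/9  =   - 364 +2/9 = - 363.78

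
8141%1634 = 1605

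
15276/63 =5092/21 = 242.48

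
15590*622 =9696980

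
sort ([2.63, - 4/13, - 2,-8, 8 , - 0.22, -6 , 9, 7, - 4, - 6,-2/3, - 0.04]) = [-8, - 6, - 6, - 4, - 2, - 2/3,  -  4/13, - 0.22, - 0.04, 2.63, 7, 8, 9]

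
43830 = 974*45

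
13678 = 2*6839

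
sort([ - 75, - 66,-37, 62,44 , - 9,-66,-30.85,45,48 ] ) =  [ - 75,  -  66, - 66, - 37, - 30.85,-9,44 , 45,48,62 ] 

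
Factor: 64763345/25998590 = 2^(  -  1)*2599859^( - 1 )*12952669^1 = 12952669/5199718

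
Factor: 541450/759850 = 7^1*17^1*167^(  -  1 ) = 119/167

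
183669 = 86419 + 97250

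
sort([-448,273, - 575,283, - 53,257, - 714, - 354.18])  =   [ - 714,- 575, - 448, - 354.18, - 53 , 257, 273,283 ] 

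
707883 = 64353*11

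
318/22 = 159/11 = 14.45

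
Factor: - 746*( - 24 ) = 2^4*3^1 *373^1 = 17904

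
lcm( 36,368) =3312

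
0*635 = 0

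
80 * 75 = 6000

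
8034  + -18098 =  - 10064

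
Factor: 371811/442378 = 2^( - 1)* 3^1 * 11^1*19^1*373^ (-1) = 627/746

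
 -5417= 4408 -9825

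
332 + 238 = 570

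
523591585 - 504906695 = 18684890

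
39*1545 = 60255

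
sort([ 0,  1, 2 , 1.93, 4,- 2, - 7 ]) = [ - 7,-2, 0,1, 1.93, 2 , 4]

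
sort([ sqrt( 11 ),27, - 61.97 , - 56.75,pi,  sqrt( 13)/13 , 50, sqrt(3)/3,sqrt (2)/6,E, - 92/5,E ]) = [ - 61.97, - 56.75,-92/5, sqrt( 2) /6, sqrt( 13)/13, sqrt( 3) /3,E,  E,pi, sqrt(11),27,  50 ] 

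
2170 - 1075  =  1095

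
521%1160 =521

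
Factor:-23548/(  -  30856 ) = 2^(-1)*19^( - 1 ) * 29^1 = 29/38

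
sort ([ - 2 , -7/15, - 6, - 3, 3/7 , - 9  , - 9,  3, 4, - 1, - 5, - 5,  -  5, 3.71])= [-9, - 9, - 6, - 5, - 5, - 5, - 3,-2,  -  1,-7/15, 3/7, 3, 3.71, 4]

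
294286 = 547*538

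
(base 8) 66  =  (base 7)105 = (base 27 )20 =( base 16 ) 36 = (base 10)54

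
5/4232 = 5/4232 = 0.00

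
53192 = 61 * 872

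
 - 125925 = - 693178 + 567253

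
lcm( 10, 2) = 10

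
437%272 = 165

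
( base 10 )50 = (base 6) 122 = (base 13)3b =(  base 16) 32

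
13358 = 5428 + 7930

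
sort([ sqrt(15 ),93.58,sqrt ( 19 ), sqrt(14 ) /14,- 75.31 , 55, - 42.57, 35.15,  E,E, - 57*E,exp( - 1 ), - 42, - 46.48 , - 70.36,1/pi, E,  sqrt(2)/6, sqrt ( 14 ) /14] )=[ - 57*E, - 75.31, - 70.36, - 46.48, - 42.57, - 42, sqrt(2)/6, sqrt(14 )/14,sqrt(14) /14, 1/pi, exp( - 1 ),E , E,  E , sqrt( 15), sqrt(19 ) , 35.15,55,93.58 ] 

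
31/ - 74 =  -1 + 43/74 =- 0.42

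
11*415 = 4565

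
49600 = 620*80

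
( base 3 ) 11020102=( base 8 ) 6021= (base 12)1955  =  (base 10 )3089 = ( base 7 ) 12002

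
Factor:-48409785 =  - 3^3*5^1*358591^1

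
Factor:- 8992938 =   -  2^1*3^1*1498823^1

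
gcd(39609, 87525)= 9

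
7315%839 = 603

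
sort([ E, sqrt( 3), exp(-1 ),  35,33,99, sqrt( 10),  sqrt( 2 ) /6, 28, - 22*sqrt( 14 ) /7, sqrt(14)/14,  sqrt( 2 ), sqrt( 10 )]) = [-22 *sqrt (14 ) /7, sqrt( 2 ) /6 , sqrt( 14) /14,exp( - 1 ), sqrt(2),sqrt(3 ),E,  sqrt(10 ),  sqrt( 10 ), 28 , 33,35, 99]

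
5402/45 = 120 + 2/45 = 120.04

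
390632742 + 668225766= 1058858508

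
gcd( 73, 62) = 1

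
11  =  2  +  9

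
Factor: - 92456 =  - 2^3*7^1*13^1*127^1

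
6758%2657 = 1444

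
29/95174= 29/95174 =0.00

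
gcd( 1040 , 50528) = 16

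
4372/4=1093 = 1093.00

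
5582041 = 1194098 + 4387943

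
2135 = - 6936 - -9071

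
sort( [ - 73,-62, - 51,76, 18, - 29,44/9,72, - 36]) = [ - 73, - 62, - 51,-36, - 29,44/9,18, 72,  76 ]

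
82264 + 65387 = 147651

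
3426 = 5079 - 1653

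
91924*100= 9192400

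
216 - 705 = - 489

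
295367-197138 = 98229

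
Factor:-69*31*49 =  - 3^1*7^2*23^1*31^1=- 104811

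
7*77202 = 540414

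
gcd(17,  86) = 1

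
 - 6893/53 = -131 + 50/53= -130.06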